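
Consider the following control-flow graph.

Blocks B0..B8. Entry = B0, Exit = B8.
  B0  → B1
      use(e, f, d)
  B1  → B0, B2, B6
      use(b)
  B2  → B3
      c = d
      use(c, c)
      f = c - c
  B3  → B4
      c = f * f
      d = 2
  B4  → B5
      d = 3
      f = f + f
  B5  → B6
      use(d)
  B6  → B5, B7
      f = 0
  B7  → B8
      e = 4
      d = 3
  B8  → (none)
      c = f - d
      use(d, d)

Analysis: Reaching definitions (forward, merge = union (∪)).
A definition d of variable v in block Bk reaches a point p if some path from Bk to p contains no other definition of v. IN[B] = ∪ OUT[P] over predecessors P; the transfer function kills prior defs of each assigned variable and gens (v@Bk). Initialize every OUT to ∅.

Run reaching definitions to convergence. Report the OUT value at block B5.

Per-block solution:
  B0: | IN={} | OUT={}
  B1: | IN={} | OUT={}
  B2: | IN={} | OUT={c@B2, f@B2}
  B3: | IN={c@B2, f@B2} | OUT={c@B3, d@B3, f@B2}
  B4: | IN={c@B3, d@B3, f@B2} | OUT={c@B3, d@B4, f@B4}
  B5: | IN={c@B3, d@B4, f@B4, f@B6} | OUT={c@B3, d@B4, f@B4, f@B6}
  B6: | IN={c@B3, d@B4, f@B4, f@B6} | OUT={c@B3, d@B4, f@B6}
  B7: | IN={c@B3, d@B4, f@B6} | OUT={c@B3, d@B7, e@B7, f@B6}
  B8: | IN={c@B3, d@B7, e@B7, f@B6} | OUT={c@B8, d@B7, e@B7, f@B6}

Merge at B5: IN[B5] = OUT[B4] ⊔ OUT[B6] = {c@B3, d@B4, f@B4, f@B6}
Applying B5's transfer function to that IN value gives OUT[B5] (row B5 above).

Answer: {c@B3, d@B4, f@B4, f@B6}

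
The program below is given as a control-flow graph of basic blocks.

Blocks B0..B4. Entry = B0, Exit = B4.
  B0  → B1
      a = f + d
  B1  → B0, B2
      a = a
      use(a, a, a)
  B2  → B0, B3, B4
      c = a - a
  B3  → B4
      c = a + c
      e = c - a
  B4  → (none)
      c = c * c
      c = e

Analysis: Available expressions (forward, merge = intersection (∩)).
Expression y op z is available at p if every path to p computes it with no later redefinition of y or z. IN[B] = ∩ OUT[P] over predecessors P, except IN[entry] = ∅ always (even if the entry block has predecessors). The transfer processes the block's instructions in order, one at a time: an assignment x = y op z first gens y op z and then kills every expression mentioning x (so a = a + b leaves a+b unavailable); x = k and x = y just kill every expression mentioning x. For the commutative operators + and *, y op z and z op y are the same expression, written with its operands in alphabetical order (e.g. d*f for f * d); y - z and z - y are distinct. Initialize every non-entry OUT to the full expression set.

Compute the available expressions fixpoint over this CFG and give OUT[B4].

Fixpoint table:
  B0:   IN={}   OUT={d+f}
  B1:   IN={d+f}   OUT={d+f}
  B2:   IN={d+f}   OUT={a-a, d+f}
  B3:   IN={a-a, d+f}   OUT={a-a, c-a, d+f}
  B4:   IN={a-a, d+f}   OUT={a-a, d+f}

Merge at B4: IN[B4] = OUT[B2] ∩ OUT[B3] = {a-a, d+f}
Applying B4's transfer function to that IN value gives OUT[B4] (row B4 above).

Answer: {a-a, d+f}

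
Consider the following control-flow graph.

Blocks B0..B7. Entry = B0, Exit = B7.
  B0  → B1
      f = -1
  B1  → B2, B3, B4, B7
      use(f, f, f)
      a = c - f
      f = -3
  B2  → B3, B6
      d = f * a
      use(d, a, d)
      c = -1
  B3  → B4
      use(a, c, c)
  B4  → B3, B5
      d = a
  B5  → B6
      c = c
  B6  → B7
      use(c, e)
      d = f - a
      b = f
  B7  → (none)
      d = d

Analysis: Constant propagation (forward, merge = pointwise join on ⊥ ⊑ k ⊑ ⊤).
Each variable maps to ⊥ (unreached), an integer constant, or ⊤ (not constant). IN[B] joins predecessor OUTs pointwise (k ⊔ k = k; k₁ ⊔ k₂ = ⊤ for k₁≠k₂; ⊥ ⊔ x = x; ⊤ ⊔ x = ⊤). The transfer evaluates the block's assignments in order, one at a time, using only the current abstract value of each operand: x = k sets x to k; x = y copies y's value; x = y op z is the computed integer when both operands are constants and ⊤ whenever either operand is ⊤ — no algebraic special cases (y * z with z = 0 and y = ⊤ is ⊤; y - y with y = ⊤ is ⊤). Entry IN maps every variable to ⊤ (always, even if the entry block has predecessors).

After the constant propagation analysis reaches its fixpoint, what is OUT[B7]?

Per-block solution:
  B0:  IN=(all ⊤)  OUT={f:-1; rest ⊤}
  B1:  IN={f:-1; rest ⊤}  OUT={f:-3; rest ⊤}
  B2:  IN={f:-3; rest ⊤}  OUT={c:-1, f:-3; rest ⊤}
  B3:  IN={f:-3; rest ⊤}  OUT={f:-3; rest ⊤}
  B4:  IN={f:-3; rest ⊤}  OUT={f:-3; rest ⊤}
  B5:  IN={f:-3; rest ⊤}  OUT={f:-3; rest ⊤}
  B6:  IN={f:-3; rest ⊤}  OUT={b:-3, f:-3; rest ⊤}
  B7:  IN={f:-3; rest ⊤}  OUT={f:-3; rest ⊤}

Merge at B7: IN[B7] = OUT[B1] ⊔ OUT[B6] = {a: ⊤, b: ⊤, c: ⊤, d: ⊤, e: ⊤, f: -3}
Applying B7's transfer function to that IN value gives OUT[B7] (row B7 above).

Answer: {a: ⊤, b: ⊤, c: ⊤, d: ⊤, e: ⊤, f: -3}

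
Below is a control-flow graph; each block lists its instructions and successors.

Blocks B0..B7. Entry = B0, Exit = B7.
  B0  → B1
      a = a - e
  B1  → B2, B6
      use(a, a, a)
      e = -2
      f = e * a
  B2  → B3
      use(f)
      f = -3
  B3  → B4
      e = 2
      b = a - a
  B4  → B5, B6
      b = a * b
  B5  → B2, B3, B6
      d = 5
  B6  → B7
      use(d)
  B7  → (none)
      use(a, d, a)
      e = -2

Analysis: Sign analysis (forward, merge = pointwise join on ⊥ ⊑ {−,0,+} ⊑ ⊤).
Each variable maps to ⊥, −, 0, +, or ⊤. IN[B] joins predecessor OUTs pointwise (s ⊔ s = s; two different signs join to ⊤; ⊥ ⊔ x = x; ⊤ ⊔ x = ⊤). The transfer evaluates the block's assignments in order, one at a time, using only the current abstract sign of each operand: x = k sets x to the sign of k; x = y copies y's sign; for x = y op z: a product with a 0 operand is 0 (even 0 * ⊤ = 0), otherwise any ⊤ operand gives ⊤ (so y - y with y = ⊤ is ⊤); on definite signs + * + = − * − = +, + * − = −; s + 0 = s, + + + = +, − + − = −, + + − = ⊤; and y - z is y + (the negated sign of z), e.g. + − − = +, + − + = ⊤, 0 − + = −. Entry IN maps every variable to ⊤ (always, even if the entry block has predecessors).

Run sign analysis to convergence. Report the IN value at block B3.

Per-block solution:
  B0:  IN=(all ⊤)  OUT=(all ⊤)
  B1:  IN=(all ⊤)  OUT={e:-; rest ⊤}
  B2:  IN=(all ⊤)  OUT={f:-; rest ⊤}
  B3:  IN={f:-; rest ⊤}  OUT={e:+, f:-; rest ⊤}
  B4:  IN={e:+, f:-; rest ⊤}  OUT={e:+, f:-; rest ⊤}
  B5:  IN={e:+, f:-; rest ⊤}  OUT={d:+, e:+, f:-; rest ⊤}
  B6:  IN=(all ⊤)  OUT=(all ⊤)
  B7:  IN=(all ⊤)  OUT={e:-; rest ⊤}

Merge at B3: IN[B3] = OUT[B2] ⊔ OUT[B5] = {a: ⊤, b: ⊤, c: ⊤, d: ⊤, e: ⊤, f: -}

Answer: {a: ⊤, b: ⊤, c: ⊤, d: ⊤, e: ⊤, f: -}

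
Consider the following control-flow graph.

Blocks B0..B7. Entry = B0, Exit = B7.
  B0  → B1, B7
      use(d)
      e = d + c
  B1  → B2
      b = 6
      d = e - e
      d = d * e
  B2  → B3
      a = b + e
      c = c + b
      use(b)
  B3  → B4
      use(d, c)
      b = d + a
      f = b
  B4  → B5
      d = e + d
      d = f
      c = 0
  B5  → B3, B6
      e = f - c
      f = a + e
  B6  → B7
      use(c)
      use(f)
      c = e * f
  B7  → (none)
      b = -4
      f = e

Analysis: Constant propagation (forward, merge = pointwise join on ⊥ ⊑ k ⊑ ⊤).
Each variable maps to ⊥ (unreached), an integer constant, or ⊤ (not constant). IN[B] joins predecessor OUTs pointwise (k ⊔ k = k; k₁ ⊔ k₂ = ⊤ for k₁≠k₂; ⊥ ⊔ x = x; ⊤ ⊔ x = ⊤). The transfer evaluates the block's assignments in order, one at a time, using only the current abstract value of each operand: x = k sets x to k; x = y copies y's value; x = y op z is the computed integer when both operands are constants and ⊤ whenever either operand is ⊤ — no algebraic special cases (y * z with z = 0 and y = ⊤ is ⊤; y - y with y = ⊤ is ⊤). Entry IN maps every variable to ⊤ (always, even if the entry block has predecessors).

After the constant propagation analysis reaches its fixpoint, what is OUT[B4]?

Answer: {a: ⊤, b: ⊤, c: 0, d: ⊤, e: ⊤, f: ⊤}

Trace:
Converged values:
  B0: | IN=(all ⊤) | OUT=(all ⊤)
  B1: | IN=(all ⊤) | OUT={b:6; rest ⊤}
  B2: | IN={b:6; rest ⊤} | OUT={b:6; rest ⊤}
  B3: | IN=(all ⊤) | OUT=(all ⊤)
  B4: | IN=(all ⊤) | OUT={c:0; rest ⊤}
  B5: | IN={c:0; rest ⊤} | OUT={c:0; rest ⊤}
  B6: | IN={c:0; rest ⊤} | OUT=(all ⊤)
  B7: | IN=(all ⊤) | OUT={b:-4; rest ⊤}

Merge at B4: IN[B4] = OUT[B3] = {a: ⊤, b: ⊤, c: ⊤, d: ⊤, e: ⊤, f: ⊤}
Applying B4's transfer function to that IN value gives OUT[B4] (row B4 above).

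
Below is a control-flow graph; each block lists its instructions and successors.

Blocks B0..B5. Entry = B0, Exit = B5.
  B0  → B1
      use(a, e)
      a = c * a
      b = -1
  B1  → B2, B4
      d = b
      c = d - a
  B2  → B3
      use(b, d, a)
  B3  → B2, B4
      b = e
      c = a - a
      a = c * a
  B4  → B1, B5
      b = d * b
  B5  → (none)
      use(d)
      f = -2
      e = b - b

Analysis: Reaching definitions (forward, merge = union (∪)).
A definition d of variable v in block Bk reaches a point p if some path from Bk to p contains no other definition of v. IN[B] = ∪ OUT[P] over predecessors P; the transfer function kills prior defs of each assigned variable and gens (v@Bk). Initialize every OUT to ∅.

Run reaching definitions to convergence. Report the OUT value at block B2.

Answer: {a@B0, a@B3, b@B0, b@B3, b@B4, c@B1, c@B3, d@B1}

Derivation:
Per-block solution:
  B0: | IN={} | OUT={a@B0, b@B0}
  B1: | IN={a@B0, a@B3, b@B0, b@B4, c@B1, c@B3, d@B1} | OUT={a@B0, a@B3, b@B0, b@B4, c@B1, d@B1}
  B2: | IN={a@B0, a@B3, b@B0, b@B3, b@B4, c@B1, c@B3, d@B1} | OUT={a@B0, a@B3, b@B0, b@B3, b@B4, c@B1, c@B3, d@B1}
  B3: | IN={a@B0, a@B3, b@B0, b@B3, b@B4, c@B1, c@B3, d@B1} | OUT={a@B3, b@B3, c@B3, d@B1}
  B4: | IN={a@B0, a@B3, b@B0, b@B3, b@B4, c@B1, c@B3, d@B1} | OUT={a@B0, a@B3, b@B4, c@B1, c@B3, d@B1}
  B5: | IN={a@B0, a@B3, b@B4, c@B1, c@B3, d@B1} | OUT={a@B0, a@B3, b@B4, c@B1, c@B3, d@B1, e@B5, f@B5}

Merge at B2: IN[B2] = OUT[B1] ⊔ OUT[B3] = {a@B0, a@B3, b@B0, b@B3, b@B4, c@B1, c@B3, d@B1}
Applying B2's transfer function to that IN value gives OUT[B2] (row B2 above).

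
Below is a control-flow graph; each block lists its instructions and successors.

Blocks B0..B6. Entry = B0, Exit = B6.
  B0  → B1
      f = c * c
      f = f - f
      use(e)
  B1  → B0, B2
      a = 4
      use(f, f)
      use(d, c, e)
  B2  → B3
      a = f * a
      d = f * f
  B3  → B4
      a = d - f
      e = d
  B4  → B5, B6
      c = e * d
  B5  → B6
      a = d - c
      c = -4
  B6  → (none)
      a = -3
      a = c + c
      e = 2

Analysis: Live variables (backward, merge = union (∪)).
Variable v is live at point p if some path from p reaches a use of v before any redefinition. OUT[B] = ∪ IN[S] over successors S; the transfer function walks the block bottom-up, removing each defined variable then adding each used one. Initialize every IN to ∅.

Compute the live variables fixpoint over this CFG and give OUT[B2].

Converged values:
  B0:  IN={c, d, e}  OUT={c, d, e, f}
  B1:  IN={c, d, e, f}  OUT={a, c, d, e, f}
  B2:  IN={a, f}  OUT={d, f}
  B3:  IN={d, f}  OUT={d, e}
  B4:  IN={d, e}  OUT={c, d}
  B5:  IN={c, d}  OUT={c}
  B6:  IN={c}  OUT={}

Merge at B2: OUT[B2] = IN[B3] = {d, f}

Answer: {d, f}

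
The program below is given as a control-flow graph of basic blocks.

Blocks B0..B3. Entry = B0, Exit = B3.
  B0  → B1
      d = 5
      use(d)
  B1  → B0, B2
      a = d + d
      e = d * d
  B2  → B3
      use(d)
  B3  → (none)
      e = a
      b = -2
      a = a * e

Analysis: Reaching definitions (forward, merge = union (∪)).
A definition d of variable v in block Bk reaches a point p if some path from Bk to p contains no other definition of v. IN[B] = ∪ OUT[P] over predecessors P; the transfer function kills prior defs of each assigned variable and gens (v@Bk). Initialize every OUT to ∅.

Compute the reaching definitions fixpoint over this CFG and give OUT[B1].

Answer: {a@B1, d@B0, e@B1}

Derivation:
Per-block solution:
  B0:  IN={a@B1, d@B0, e@B1}  OUT={a@B1, d@B0, e@B1}
  B1:  IN={a@B1, d@B0, e@B1}  OUT={a@B1, d@B0, e@B1}
  B2:  IN={a@B1, d@B0, e@B1}  OUT={a@B1, d@B0, e@B1}
  B3:  IN={a@B1, d@B0, e@B1}  OUT={a@B3, b@B3, d@B0, e@B3}

Merge at B1: IN[B1] = OUT[B0] = {a@B1, d@B0, e@B1}
Applying B1's transfer function to that IN value gives OUT[B1] (row B1 above).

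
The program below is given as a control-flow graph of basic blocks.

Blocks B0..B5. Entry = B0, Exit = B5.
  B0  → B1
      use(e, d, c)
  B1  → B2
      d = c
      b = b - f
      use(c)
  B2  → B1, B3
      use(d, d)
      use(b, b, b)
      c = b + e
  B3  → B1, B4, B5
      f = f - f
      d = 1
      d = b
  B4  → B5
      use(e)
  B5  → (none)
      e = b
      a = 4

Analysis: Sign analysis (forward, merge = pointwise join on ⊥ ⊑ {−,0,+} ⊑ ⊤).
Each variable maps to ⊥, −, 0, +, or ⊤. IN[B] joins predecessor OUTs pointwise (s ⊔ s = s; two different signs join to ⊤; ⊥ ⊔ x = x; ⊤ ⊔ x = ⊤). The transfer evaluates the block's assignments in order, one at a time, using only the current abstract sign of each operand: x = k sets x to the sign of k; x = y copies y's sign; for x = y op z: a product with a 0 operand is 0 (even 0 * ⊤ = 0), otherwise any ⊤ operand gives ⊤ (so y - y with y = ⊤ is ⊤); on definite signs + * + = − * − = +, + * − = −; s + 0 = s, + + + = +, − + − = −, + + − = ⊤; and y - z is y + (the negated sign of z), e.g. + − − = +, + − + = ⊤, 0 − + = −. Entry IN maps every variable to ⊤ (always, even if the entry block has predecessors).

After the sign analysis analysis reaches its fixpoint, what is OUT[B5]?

Answer: {a: +, b: ⊤, c: ⊤, d: ⊤, e: ⊤, f: ⊤}

Trace:
Converged values:
  B0: | IN=(all ⊤) | OUT=(all ⊤)
  B1: | IN=(all ⊤) | OUT=(all ⊤)
  B2: | IN=(all ⊤) | OUT=(all ⊤)
  B3: | IN=(all ⊤) | OUT=(all ⊤)
  B4: | IN=(all ⊤) | OUT=(all ⊤)
  B5: | IN=(all ⊤) | OUT={a:+; rest ⊤}

Merge at B5: IN[B5] = OUT[B3] ⊔ OUT[B4] = {a: ⊤, b: ⊤, c: ⊤, d: ⊤, e: ⊤, f: ⊤}
Applying B5's transfer function to that IN value gives OUT[B5] (row B5 above).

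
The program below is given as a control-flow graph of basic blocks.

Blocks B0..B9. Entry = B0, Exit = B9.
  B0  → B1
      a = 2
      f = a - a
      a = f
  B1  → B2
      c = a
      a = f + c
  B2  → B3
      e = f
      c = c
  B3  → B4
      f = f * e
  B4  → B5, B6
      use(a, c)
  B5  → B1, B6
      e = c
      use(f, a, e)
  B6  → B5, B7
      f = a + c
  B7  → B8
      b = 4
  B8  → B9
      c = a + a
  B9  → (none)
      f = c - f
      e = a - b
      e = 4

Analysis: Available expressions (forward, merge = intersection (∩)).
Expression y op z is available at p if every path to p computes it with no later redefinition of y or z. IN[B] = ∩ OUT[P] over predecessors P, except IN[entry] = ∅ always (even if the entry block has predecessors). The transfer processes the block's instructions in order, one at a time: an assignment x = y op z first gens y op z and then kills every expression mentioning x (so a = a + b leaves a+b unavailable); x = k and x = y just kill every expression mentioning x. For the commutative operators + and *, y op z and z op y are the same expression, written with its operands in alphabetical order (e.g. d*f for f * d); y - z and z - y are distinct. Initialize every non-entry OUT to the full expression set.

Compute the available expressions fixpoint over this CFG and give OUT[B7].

Answer: {a+c}

Trace:
Fixpoint table:
  B0:  IN={}  OUT={}
  B1:  IN={}  OUT={c+f}
  B2:  IN={c+f}  OUT={}
  B3:  IN={}  OUT={}
  B4:  IN={}  OUT={}
  B5:  IN={}  OUT={}
  B6:  IN={}  OUT={a+c}
  B7:  IN={a+c}  OUT={a+c}
  B8:  IN={a+c}  OUT={a+a}
  B9:  IN={a+a}  OUT={a+a, a-b}

Merge at B7: IN[B7] = OUT[B6] = {a+c}
Applying B7's transfer function to that IN value gives OUT[B7] (row B7 above).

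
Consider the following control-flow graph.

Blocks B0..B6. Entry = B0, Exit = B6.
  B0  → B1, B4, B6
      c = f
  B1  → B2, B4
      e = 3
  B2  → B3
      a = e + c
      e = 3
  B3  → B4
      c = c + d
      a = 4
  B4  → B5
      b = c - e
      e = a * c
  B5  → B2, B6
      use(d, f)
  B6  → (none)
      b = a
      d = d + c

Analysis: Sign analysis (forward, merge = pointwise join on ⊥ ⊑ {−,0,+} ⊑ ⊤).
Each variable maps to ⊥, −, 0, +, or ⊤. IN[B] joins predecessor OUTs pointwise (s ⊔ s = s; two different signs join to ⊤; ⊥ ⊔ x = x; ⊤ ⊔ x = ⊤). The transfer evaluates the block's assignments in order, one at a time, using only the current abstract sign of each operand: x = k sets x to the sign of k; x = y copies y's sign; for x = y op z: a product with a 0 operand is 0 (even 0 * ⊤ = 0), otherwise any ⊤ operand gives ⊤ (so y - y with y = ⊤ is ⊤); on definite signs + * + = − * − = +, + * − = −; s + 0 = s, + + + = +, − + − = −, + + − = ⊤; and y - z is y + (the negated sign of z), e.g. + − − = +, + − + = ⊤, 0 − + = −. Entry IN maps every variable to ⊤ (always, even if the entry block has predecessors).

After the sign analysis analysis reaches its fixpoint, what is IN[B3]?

Converged values:
  B0:  IN=(all ⊤)  OUT=(all ⊤)
  B1:  IN=(all ⊤)  OUT={e:+; rest ⊤}
  B2:  IN=(all ⊤)  OUT={e:+; rest ⊤}
  B3:  IN={e:+; rest ⊤}  OUT={a:+, e:+; rest ⊤}
  B4:  IN=(all ⊤)  OUT=(all ⊤)
  B5:  IN=(all ⊤)  OUT=(all ⊤)
  B6:  IN=(all ⊤)  OUT=(all ⊤)

Merge at B3: IN[B3] = OUT[B2] = {a: ⊤, b: ⊤, c: ⊤, d: ⊤, e: +, f: ⊤}

Answer: {a: ⊤, b: ⊤, c: ⊤, d: ⊤, e: +, f: ⊤}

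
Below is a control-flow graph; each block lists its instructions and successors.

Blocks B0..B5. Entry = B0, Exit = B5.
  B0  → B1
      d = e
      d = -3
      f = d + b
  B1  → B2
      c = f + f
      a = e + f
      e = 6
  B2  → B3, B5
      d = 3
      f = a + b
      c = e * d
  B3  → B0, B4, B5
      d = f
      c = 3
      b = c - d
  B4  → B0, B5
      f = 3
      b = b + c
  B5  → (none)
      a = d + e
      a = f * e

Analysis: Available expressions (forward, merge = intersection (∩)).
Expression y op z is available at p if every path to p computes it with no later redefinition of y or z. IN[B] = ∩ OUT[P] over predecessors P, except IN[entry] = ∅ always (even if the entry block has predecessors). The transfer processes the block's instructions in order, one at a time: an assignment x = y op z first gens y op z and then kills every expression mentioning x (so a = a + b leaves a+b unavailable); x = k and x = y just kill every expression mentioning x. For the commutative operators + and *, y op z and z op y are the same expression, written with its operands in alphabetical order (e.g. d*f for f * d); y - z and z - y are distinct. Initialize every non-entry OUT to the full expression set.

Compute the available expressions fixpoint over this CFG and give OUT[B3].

Per-block solution:
  B0:  IN={}  OUT={b+d}
  B1:  IN={b+d}  OUT={b+d, f+f}
  B2:  IN={b+d, f+f}  OUT={a+b, d*e}
  B3:  IN={a+b, d*e}  OUT={c-d}
  B4:  IN={c-d}  OUT={c-d}
  B5:  IN={}  OUT={d+e, e*f}

Merge at B3: IN[B3] = OUT[B2] = {a+b, d*e}
Applying B3's transfer function to that IN value gives OUT[B3] (row B3 above).

Answer: {c-d}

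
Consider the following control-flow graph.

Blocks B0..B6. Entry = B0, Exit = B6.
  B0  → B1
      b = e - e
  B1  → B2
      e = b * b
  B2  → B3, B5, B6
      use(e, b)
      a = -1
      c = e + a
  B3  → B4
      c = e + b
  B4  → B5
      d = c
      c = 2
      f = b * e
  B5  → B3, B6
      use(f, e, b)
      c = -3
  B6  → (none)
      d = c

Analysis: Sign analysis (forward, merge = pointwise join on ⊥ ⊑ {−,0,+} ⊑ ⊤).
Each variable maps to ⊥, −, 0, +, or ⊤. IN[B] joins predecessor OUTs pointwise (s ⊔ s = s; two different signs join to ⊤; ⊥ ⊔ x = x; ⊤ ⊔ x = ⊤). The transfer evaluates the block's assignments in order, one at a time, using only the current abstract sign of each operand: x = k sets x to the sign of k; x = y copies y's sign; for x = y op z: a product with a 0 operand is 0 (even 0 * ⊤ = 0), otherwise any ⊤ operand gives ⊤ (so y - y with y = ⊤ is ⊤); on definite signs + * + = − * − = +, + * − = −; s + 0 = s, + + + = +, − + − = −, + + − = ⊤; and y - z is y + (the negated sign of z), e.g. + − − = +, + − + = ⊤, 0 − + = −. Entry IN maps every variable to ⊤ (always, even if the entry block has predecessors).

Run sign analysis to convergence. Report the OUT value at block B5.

Answer: {a: -, b: ⊤, c: -, d: ⊤, e: ⊤, f: ⊤}

Derivation:
Per-block solution:
  B0:   IN=(all ⊤)   OUT=(all ⊤)
  B1:   IN=(all ⊤)   OUT=(all ⊤)
  B2:   IN=(all ⊤)   OUT={a:-; rest ⊤}
  B3:   IN={a:-; rest ⊤}   OUT={a:-; rest ⊤}
  B4:   IN={a:-; rest ⊤}   OUT={a:-, c:+; rest ⊤}
  B5:   IN={a:-; rest ⊤}   OUT={a:-, c:-; rest ⊤}
  B6:   IN={a:-; rest ⊤}   OUT={a:-; rest ⊤}

Merge at B5: IN[B5] = OUT[B2] ⊔ OUT[B4] = {a: -, b: ⊤, c: ⊤, d: ⊤, e: ⊤, f: ⊤}
Applying B5's transfer function to that IN value gives OUT[B5] (row B5 above).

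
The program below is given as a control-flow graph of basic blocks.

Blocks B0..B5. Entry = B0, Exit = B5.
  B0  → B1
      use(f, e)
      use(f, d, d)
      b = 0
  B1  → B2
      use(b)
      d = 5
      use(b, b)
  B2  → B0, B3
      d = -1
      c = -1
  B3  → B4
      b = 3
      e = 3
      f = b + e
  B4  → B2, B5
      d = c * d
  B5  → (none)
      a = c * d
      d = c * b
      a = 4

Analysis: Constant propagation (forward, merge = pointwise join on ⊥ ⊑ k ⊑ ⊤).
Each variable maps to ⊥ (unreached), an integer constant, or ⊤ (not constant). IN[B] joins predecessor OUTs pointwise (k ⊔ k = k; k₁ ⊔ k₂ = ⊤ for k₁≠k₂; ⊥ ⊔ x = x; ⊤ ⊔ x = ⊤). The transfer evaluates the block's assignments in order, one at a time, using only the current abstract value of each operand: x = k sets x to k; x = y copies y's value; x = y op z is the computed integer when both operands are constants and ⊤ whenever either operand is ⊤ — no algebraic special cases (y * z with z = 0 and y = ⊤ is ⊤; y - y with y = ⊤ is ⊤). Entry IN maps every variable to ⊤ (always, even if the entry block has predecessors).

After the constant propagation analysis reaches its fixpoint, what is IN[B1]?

Converged values:
  B0: | IN=(all ⊤) | OUT={b:0; rest ⊤}
  B1: | IN={b:0; rest ⊤} | OUT={b:0, d:5; rest ⊤}
  B2: | IN=(all ⊤) | OUT={c:-1, d:-1; rest ⊤}
  B3: | IN={c:-1, d:-1; rest ⊤} | OUT={b:3, c:-1, d:-1, e:3, f:6; rest ⊤}
  B4: | IN={b:3, c:-1, d:-1, e:3, f:6; rest ⊤} | OUT={b:3, c:-1, d:1, e:3, f:6; rest ⊤}
  B5: | IN={b:3, c:-1, d:1, e:3, f:6; rest ⊤} | OUT={a:4, b:3, c:-1, d:-3, e:3, f:6; rest ⊤}

Merge at B1: IN[B1] = OUT[B0] = {a: ⊤, b: 0, c: ⊤, d: ⊤, e: ⊤, f: ⊤}

Answer: {a: ⊤, b: 0, c: ⊤, d: ⊤, e: ⊤, f: ⊤}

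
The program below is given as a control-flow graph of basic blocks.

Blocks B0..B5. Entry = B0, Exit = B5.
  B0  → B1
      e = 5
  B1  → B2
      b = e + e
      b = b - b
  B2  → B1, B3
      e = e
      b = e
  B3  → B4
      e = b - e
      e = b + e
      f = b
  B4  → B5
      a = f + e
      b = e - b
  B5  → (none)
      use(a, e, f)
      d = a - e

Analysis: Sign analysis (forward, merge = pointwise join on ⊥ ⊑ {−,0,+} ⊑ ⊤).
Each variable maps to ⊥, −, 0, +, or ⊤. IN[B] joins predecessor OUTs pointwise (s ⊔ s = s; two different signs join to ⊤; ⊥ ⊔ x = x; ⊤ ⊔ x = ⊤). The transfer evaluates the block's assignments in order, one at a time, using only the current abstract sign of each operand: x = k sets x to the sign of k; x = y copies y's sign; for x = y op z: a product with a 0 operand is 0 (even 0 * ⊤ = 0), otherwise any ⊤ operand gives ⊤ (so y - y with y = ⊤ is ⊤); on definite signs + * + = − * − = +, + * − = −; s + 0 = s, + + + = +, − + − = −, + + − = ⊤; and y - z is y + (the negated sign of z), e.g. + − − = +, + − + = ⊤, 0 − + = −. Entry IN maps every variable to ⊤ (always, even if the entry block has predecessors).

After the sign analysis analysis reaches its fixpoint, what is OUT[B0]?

Converged values:
  B0: | IN=(all ⊤) | OUT={e:+; rest ⊤}
  B1: | IN={e:+; rest ⊤} | OUT={e:+; rest ⊤}
  B2: | IN={e:+; rest ⊤} | OUT={b:+, e:+; rest ⊤}
  B3: | IN={b:+, e:+; rest ⊤} | OUT={b:+, f:+; rest ⊤}
  B4: | IN={b:+, f:+; rest ⊤} | OUT={f:+; rest ⊤}
  B5: | IN={f:+; rest ⊤} | OUT={f:+; rest ⊤}

B0 is the boundary node: IN[B0] = {a: ⊤, b: ⊤, c: ⊤, d: ⊤, e: ⊤, f: ⊤}
Applying B0's transfer function to that IN value gives OUT[B0] (row B0 above).

Answer: {a: ⊤, b: ⊤, c: ⊤, d: ⊤, e: +, f: ⊤}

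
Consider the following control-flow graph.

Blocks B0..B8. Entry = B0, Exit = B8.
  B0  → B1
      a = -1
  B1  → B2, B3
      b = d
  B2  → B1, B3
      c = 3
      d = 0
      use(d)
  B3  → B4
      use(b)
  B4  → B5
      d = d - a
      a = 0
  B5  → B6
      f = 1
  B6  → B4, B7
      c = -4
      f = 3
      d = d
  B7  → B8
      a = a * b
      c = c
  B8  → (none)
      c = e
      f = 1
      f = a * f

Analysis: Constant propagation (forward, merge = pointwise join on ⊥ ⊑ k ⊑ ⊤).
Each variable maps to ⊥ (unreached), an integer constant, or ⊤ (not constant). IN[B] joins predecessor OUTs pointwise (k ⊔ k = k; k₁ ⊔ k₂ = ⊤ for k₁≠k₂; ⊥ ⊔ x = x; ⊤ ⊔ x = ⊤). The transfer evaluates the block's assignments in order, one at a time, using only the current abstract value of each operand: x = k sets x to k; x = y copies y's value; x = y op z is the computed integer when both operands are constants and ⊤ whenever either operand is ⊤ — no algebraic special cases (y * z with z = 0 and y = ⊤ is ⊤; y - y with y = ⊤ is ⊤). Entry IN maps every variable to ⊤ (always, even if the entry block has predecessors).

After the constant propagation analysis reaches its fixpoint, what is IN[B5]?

Answer: {a: 0, b: ⊤, c: ⊤, d: ⊤, e: ⊤, f: ⊤}

Trace:
Converged values:
  B0:   IN=(all ⊤)   OUT={a:-1; rest ⊤}
  B1:   IN={a:-1; rest ⊤}   OUT={a:-1; rest ⊤}
  B2:   IN={a:-1; rest ⊤}   OUT={a:-1, c:3, d:0; rest ⊤}
  B3:   IN={a:-1; rest ⊤}   OUT={a:-1; rest ⊤}
  B4:   IN=(all ⊤)   OUT={a:0; rest ⊤}
  B5:   IN={a:0; rest ⊤}   OUT={a:0, f:1; rest ⊤}
  B6:   IN={a:0, f:1; rest ⊤}   OUT={a:0, c:-4, f:3; rest ⊤}
  B7:   IN={a:0, c:-4, f:3; rest ⊤}   OUT={c:-4, f:3; rest ⊤}
  B8:   IN={c:-4, f:3; rest ⊤}   OUT=(all ⊤)

Merge at B5: IN[B5] = OUT[B4] = {a: 0, b: ⊤, c: ⊤, d: ⊤, e: ⊤, f: ⊤}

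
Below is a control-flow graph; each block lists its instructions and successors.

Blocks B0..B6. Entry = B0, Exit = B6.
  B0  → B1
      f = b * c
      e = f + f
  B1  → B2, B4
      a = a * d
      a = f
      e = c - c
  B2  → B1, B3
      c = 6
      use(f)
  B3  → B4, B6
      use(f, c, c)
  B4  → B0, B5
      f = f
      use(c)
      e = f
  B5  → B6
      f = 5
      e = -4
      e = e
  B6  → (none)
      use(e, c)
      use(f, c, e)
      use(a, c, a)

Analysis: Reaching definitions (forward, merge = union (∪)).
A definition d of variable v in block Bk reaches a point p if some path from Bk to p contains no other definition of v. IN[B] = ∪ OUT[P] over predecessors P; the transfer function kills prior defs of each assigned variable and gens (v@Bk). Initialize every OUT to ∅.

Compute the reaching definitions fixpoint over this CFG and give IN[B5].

Answer: {a@B1, c@B2, e@B4, f@B4}

Derivation:
Converged values:
  B0:   IN={a@B1, c@B2, e@B4, f@B4}   OUT={a@B1, c@B2, e@B0, f@B0}
  B1:   IN={a@B1, c@B2, e@B0, e@B1, f@B0}   OUT={a@B1, c@B2, e@B1, f@B0}
  B2:   IN={a@B1, c@B2, e@B1, f@B0}   OUT={a@B1, c@B2, e@B1, f@B0}
  B3:   IN={a@B1, c@B2, e@B1, f@B0}   OUT={a@B1, c@B2, e@B1, f@B0}
  B4:   IN={a@B1, c@B2, e@B1, f@B0}   OUT={a@B1, c@B2, e@B4, f@B4}
  B5:   IN={a@B1, c@B2, e@B4, f@B4}   OUT={a@B1, c@B2, e@B5, f@B5}
  B6:   IN={a@B1, c@B2, e@B1, e@B5, f@B0, f@B5}   OUT={a@B1, c@B2, e@B1, e@B5, f@B0, f@B5}

Merge at B5: IN[B5] = OUT[B4] = {a@B1, c@B2, e@B4, f@B4}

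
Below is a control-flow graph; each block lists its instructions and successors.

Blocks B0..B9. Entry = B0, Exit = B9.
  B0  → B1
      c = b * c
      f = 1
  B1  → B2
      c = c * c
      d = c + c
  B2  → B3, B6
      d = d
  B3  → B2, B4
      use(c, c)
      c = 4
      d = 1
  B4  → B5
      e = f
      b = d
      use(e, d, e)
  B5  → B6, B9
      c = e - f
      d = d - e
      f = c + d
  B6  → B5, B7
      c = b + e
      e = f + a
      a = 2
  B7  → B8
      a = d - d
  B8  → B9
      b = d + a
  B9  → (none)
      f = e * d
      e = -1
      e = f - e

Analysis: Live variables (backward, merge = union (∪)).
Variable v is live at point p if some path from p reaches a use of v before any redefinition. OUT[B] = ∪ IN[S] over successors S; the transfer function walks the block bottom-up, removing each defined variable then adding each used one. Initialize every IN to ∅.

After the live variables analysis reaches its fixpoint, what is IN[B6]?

Per-block solution:
  B0:  IN={a, b, c, e}  OUT={a, b, c, e, f}
  B1:  IN={a, b, c, e, f}  OUT={a, b, c, d, e, f}
  B2:  IN={a, b, c, d, e, f}  OUT={a, b, c, d, e, f}
  B3:  IN={a, b, c, e, f}  OUT={a, b, c, d, e, f}
  B4:  IN={a, d, f}  OUT={a, b, d, e, f}
  B5:  IN={a, b, d, e, f}  OUT={a, b, d, e, f}
  B6:  IN={a, b, d, e, f}  OUT={a, b, d, e, f}
  B7:  IN={d, e}  OUT={a, d, e}
  B8:  IN={a, d, e}  OUT={d, e}
  B9:  IN={d, e}  OUT={}

Merge at B6: OUT[B6] = IN[B5] ⊔ IN[B7] = {a, b, d, e, f}
Applying B6's transfer function to that OUT value gives IN[B6] (row B6 above).

Answer: {a, b, d, e, f}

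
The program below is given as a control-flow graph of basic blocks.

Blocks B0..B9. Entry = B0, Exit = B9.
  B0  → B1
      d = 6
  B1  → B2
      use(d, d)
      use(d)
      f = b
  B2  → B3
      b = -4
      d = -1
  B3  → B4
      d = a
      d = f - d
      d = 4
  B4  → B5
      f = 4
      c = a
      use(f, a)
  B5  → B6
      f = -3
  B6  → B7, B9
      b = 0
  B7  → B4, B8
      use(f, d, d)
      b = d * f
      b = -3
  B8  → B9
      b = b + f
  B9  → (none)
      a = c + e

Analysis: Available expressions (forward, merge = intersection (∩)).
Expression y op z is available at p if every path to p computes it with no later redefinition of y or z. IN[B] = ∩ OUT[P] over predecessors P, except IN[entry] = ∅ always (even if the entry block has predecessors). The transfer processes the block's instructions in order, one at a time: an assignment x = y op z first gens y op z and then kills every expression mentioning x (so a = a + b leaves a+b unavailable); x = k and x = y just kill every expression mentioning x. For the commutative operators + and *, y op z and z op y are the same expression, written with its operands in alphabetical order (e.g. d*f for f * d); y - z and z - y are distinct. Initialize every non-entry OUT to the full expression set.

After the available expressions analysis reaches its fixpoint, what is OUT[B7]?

Converged values:
  B0:   IN={}   OUT={}
  B1:   IN={}   OUT={}
  B2:   IN={}   OUT={}
  B3:   IN={}   OUT={}
  B4:   IN={}   OUT={}
  B5:   IN={}   OUT={}
  B6:   IN={}   OUT={}
  B7:   IN={}   OUT={d*f}
  B8:   IN={d*f}   OUT={d*f}
  B9:   IN={}   OUT={c+e}

Merge at B7: IN[B7] = OUT[B6] = {}
Applying B7's transfer function to that IN value gives OUT[B7] (row B7 above).

Answer: {d*f}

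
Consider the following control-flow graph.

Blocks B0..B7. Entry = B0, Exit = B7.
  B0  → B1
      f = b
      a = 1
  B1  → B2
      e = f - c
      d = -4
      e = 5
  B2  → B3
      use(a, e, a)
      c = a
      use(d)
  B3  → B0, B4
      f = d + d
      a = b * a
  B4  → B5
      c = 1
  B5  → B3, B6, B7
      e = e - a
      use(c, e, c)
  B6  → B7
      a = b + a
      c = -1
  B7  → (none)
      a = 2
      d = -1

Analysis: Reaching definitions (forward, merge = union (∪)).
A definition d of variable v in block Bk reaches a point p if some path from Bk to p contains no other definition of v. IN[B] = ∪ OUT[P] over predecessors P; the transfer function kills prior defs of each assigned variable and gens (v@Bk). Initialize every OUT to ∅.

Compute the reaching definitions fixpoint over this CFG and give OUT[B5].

Fixpoint table:
  B0:  IN={a@B3, c@B2, c@B4, d@B1, e@B1, e@B5, f@B3}  OUT={a@B0, c@B2, c@B4, d@B1, e@B1, e@B5, f@B0}
  B1:  IN={a@B0, c@B2, c@B4, d@B1, e@B1, e@B5, f@B0}  OUT={a@B0, c@B2, c@B4, d@B1, e@B1, f@B0}
  B2:  IN={a@B0, c@B2, c@B4, d@B1, e@B1, f@B0}  OUT={a@B0, c@B2, d@B1, e@B1, f@B0}
  B3:  IN={a@B0, a@B3, c@B2, c@B4, d@B1, e@B1, e@B5, f@B0, f@B3}  OUT={a@B3, c@B2, c@B4, d@B1, e@B1, e@B5, f@B3}
  B4:  IN={a@B3, c@B2, c@B4, d@B1, e@B1, e@B5, f@B3}  OUT={a@B3, c@B4, d@B1, e@B1, e@B5, f@B3}
  B5:  IN={a@B3, c@B4, d@B1, e@B1, e@B5, f@B3}  OUT={a@B3, c@B4, d@B1, e@B5, f@B3}
  B6:  IN={a@B3, c@B4, d@B1, e@B5, f@B3}  OUT={a@B6, c@B6, d@B1, e@B5, f@B3}
  B7:  IN={a@B3, a@B6, c@B4, c@B6, d@B1, e@B5, f@B3}  OUT={a@B7, c@B4, c@B6, d@B7, e@B5, f@B3}

Merge at B5: IN[B5] = OUT[B4] = {a@B3, c@B4, d@B1, e@B1, e@B5, f@B3}
Applying B5's transfer function to that IN value gives OUT[B5] (row B5 above).

Answer: {a@B3, c@B4, d@B1, e@B5, f@B3}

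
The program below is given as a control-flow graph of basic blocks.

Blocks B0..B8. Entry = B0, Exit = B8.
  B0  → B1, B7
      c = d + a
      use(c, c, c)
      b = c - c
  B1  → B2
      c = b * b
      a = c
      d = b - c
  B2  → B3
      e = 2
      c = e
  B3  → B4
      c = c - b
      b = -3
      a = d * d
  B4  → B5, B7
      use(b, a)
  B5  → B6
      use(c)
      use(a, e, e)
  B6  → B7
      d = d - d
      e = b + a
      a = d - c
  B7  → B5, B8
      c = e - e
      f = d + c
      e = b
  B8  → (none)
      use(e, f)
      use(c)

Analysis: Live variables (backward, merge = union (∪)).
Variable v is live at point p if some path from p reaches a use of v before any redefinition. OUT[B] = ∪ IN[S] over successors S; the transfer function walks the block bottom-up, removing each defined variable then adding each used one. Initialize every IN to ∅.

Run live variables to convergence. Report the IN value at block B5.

Fixpoint table:
  B0:   IN={a, d, e}   OUT={a, b, d, e}
  B1:   IN={b}   OUT={b, d}
  B2:   IN={b, d}   OUT={b, c, d, e}
  B3:   IN={b, c, d, e}   OUT={a, b, c, d, e}
  B4:   IN={a, b, c, d, e}   OUT={a, b, c, d, e}
  B5:   IN={a, b, c, d, e}   OUT={a, b, c, d}
  B6:   IN={a, b, c, d}   OUT={a, b, d, e}
  B7:   IN={a, b, d, e}   OUT={a, b, c, d, e, f}
  B8:   IN={c, e, f}   OUT={}

Merge at B5: OUT[B5] = IN[B6] = {a, b, c, d}
Applying B5's transfer function to that OUT value gives IN[B5] (row B5 above).

Answer: {a, b, c, d, e}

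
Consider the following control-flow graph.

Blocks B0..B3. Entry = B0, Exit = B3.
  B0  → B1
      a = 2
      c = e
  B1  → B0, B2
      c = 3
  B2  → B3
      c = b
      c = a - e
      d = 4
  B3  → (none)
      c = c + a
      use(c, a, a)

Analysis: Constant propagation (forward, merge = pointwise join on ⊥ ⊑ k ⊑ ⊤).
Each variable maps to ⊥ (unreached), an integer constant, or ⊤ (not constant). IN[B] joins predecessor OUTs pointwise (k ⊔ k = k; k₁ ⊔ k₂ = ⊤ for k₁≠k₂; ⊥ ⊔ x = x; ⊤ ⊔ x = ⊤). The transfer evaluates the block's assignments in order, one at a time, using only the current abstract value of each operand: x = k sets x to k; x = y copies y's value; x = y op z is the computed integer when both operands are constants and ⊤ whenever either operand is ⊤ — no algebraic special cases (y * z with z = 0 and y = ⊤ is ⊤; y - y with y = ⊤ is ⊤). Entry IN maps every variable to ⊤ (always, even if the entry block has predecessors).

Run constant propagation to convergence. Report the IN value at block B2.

Answer: {a: 2, b: ⊤, c: 3, d: ⊤, e: ⊤, f: ⊤}

Trace:
Per-block solution:
  B0:   IN=(all ⊤)   OUT={a:2; rest ⊤}
  B1:   IN={a:2; rest ⊤}   OUT={a:2, c:3; rest ⊤}
  B2:   IN={a:2, c:3; rest ⊤}   OUT={a:2, d:4; rest ⊤}
  B3:   IN={a:2, d:4; rest ⊤}   OUT={a:2, d:4; rest ⊤}

Merge at B2: IN[B2] = OUT[B1] = {a: 2, b: ⊤, c: 3, d: ⊤, e: ⊤, f: ⊤}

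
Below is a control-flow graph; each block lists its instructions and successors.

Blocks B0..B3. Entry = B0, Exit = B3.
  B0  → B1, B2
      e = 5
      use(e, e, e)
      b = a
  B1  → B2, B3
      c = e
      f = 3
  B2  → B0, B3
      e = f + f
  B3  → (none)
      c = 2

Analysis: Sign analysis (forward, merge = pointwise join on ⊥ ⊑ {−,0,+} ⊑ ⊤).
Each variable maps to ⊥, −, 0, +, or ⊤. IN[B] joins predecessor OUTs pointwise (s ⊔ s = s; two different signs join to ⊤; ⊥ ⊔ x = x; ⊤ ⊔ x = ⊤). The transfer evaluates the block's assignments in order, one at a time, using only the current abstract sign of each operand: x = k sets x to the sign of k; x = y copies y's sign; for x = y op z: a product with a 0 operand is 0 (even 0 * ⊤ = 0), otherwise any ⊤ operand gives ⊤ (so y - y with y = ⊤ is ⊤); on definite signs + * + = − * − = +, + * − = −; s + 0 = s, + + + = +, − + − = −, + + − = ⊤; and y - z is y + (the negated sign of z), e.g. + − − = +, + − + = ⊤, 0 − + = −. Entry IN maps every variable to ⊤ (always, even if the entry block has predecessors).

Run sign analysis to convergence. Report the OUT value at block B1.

Answer: {a: ⊤, b: ⊤, c: +, d: ⊤, e: +, f: +}

Working:
Fixpoint table:
  B0:   IN=(all ⊤)   OUT={e:+; rest ⊤}
  B1:   IN={e:+; rest ⊤}   OUT={c:+, e:+, f:+; rest ⊤}
  B2:   IN={e:+; rest ⊤}   OUT=(all ⊤)
  B3:   IN=(all ⊤)   OUT={c:+; rest ⊤}

Merge at B1: IN[B1] = OUT[B0] = {a: ⊤, b: ⊤, c: ⊤, d: ⊤, e: +, f: ⊤}
Applying B1's transfer function to that IN value gives OUT[B1] (row B1 above).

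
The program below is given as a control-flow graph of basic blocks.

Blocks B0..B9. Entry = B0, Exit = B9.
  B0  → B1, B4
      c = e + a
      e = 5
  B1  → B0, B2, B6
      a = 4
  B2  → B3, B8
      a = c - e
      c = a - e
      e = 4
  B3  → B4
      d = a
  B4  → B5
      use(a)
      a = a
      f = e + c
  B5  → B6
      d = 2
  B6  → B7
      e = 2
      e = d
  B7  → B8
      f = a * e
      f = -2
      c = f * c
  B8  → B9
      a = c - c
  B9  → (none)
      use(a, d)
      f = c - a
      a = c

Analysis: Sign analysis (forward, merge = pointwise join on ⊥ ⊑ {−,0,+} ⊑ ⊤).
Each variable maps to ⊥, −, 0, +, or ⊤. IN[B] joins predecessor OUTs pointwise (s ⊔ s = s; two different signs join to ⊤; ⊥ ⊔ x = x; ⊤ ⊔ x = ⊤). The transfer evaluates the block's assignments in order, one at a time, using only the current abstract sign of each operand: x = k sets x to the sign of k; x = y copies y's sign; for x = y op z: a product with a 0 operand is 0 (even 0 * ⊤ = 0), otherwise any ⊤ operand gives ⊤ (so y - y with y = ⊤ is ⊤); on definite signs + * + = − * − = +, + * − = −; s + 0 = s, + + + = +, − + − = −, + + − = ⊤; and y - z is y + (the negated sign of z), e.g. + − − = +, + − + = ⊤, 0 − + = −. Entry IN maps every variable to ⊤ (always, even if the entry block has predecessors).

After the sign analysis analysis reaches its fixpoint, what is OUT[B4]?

Fixpoint table:
  B0:  IN=(all ⊤)  OUT={e:+; rest ⊤}
  B1:  IN={e:+; rest ⊤}  OUT={a:+, e:+; rest ⊤}
  B2:  IN={a:+, e:+; rest ⊤}  OUT={e:+; rest ⊤}
  B3:  IN={e:+; rest ⊤}  OUT={e:+; rest ⊤}
  B4:  IN={e:+; rest ⊤}  OUT={e:+; rest ⊤}
  B5:  IN={e:+; rest ⊤}  OUT={d:+, e:+; rest ⊤}
  B6:  IN={e:+; rest ⊤}  OUT=(all ⊤)
  B7:  IN=(all ⊤)  OUT={f:-; rest ⊤}
  B8:  IN=(all ⊤)  OUT=(all ⊤)
  B9:  IN=(all ⊤)  OUT=(all ⊤)

Merge at B4: IN[B4] = OUT[B0] ⊔ OUT[B3] = {a: ⊤, b: ⊤, c: ⊤, d: ⊤, e: +, f: ⊤}
Applying B4's transfer function to that IN value gives OUT[B4] (row B4 above).

Answer: {a: ⊤, b: ⊤, c: ⊤, d: ⊤, e: +, f: ⊤}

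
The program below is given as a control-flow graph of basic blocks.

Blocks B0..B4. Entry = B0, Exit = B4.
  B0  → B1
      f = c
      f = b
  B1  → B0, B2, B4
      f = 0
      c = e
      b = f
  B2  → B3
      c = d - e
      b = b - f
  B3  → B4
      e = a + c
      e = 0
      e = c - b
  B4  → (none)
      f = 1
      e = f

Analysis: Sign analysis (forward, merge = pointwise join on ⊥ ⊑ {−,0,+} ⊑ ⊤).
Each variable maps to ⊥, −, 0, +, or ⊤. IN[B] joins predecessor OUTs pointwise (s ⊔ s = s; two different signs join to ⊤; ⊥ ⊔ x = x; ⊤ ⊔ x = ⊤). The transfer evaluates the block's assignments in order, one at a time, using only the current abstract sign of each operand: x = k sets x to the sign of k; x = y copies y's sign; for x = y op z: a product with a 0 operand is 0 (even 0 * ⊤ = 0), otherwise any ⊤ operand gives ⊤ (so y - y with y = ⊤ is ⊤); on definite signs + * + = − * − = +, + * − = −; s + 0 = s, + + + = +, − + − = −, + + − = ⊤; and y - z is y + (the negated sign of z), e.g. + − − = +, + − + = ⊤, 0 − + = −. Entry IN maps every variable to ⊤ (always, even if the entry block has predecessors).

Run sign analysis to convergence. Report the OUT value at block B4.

Per-block solution:
  B0:   IN=(all ⊤)   OUT=(all ⊤)
  B1:   IN=(all ⊤)   OUT={b:0, f:0; rest ⊤}
  B2:   IN={b:0, f:0; rest ⊤}   OUT={b:0, f:0; rest ⊤}
  B3:   IN={b:0, f:0; rest ⊤}   OUT={b:0, f:0; rest ⊤}
  B4:   IN={b:0, f:0; rest ⊤}   OUT={b:0, e:+, f:+; rest ⊤}

Merge at B4: IN[B4] = OUT[B1] ⊔ OUT[B3] = {a: ⊤, b: 0, c: ⊤, d: ⊤, e: ⊤, f: 0}
Applying B4's transfer function to that IN value gives OUT[B4] (row B4 above).

Answer: {a: ⊤, b: 0, c: ⊤, d: ⊤, e: +, f: +}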